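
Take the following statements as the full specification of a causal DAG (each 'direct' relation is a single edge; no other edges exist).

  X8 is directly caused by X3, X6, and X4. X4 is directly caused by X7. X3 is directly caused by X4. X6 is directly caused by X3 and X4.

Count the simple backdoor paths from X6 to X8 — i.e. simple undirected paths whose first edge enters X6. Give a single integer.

A backdoor path from X6 to X8 is any simple undirected path whose first edge points into X6 (i.e. leaves X6 via a parent).
Parents of X6: {X3, X4}.
Enumerating:
  P1: X6 <- X4 -> X3 -> X8
  P2: X6 <- X4 -> X8
  P3: X6 <- X3 <- X4 -> X8
  P4: X6 <- X3 -> X8
That exhausts the simple backdoor paths. Count: 4.

4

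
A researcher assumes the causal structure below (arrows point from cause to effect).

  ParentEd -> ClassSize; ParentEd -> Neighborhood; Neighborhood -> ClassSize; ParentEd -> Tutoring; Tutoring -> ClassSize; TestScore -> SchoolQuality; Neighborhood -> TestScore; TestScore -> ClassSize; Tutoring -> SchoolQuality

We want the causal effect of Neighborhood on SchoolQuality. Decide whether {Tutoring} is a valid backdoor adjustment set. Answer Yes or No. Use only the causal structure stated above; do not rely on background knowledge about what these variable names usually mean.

Backdoor paths from Neighborhood to SchoolQuality (paths whose first edge points into Neighborhood):
  P1: Neighborhood <- ParentEd -> Tutoring -> SchoolQuality
  P2: Neighborhood <- ParentEd -> Tutoring -> ClassSize <- TestScore -> SchoolQuality
  P3: Neighborhood <- ParentEd -> ClassSize <- Tutoring -> SchoolQuality
  P4: Neighborhood <- ParentEd -> ClassSize <- TestScore -> SchoolQuality
Condition 1 (no descendant of Neighborhood in the set): holds — descendants of Neighborhood are {ClassSize, SchoolQuality, TestScore}; none are in {Tutoring}.
Condition 2 (every backdoor path blocked by {Tutoring}):
  P1: blocked at chain node Tutoring ∈ conditioning set.
  P2: blocked at chain node Tutoring ∈ conditioning set.
  P3: blocked at collider ClassSize (neither it nor any descendant is in the conditioning set).
  P4: blocked at collider ClassSize (neither it nor any descendant is in the conditioning set).
{Tutoring} satisfies the backdoor criterion.

Yes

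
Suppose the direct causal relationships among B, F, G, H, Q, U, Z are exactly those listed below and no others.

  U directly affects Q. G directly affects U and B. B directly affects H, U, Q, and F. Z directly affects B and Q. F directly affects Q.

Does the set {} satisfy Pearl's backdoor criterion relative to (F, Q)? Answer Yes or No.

Backdoor paths from F to Q (paths whose first edge points into F):
  P1: F <- B <- Z -> Q
  P2: F <- B <- G -> U -> Q
  P3: F <- B -> U -> Q
  P4: F <- B -> Q
Condition 1 (no descendant of F in the set): holds — descendants of F are {Q}; none are in {}.
Condition 2 (every backdoor path blocked by {}):
  P1: open — no interior node is in the conditioning set.
  P2: open — no interior node is in the conditioning set.
  P3: open — no interior node is in the conditioning set.
  P4: open — no interior node is in the conditioning set.
{} does not satisfy the backdoor criterion.

No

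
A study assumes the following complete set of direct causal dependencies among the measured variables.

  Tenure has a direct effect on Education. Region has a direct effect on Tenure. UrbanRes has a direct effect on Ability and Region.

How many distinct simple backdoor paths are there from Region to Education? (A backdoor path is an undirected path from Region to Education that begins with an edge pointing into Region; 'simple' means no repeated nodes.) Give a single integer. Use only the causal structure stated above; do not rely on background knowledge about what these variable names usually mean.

0

A backdoor path from Region to Education is any simple undirected path whose first edge points into Region (i.e. leaves Region via a parent).
Parents of Region: {UrbanRes}.
No simple path from any parent of Region reaches Education without revisiting Region, so there are no backdoor paths.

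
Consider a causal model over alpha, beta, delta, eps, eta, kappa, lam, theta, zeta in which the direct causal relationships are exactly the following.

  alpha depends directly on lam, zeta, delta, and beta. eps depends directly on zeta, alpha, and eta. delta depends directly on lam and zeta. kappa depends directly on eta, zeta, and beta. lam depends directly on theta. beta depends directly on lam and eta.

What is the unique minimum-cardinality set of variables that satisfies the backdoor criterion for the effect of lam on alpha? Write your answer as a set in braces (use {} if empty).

{}

Variables eligible for adjustment (non-descendants of lam, excluding lam and alpha): {eta, theta, zeta}.
Backdoor paths from lam to alpha:
  (none)
With no backdoor paths the empty set already satisfies the criterion, and it is trivially minimal.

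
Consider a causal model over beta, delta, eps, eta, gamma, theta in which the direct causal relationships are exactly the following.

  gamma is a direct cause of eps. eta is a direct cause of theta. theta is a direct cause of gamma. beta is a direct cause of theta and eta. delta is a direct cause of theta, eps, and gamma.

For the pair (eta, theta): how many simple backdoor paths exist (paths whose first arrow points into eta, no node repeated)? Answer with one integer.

1

A backdoor path from eta to theta is any simple undirected path whose first edge points into eta (i.e. leaves eta via a parent).
Parents of eta: {beta}.
Enumerating:
  P1: eta <- beta -> theta
That exhausts the simple backdoor paths. Count: 1.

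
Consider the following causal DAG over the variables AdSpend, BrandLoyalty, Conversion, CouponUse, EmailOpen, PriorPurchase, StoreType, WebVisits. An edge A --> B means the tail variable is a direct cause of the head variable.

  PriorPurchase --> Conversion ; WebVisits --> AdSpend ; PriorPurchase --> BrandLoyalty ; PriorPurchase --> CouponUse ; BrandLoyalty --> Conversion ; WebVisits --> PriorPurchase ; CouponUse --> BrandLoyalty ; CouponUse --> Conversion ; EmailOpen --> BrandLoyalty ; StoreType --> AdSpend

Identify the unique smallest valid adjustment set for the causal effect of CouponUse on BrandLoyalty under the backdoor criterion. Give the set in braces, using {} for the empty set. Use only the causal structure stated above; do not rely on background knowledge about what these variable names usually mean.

Variables eligible for adjustment (non-descendants of CouponUse, excluding CouponUse and BrandLoyalty): {AdSpend, EmailOpen, PriorPurchase, StoreType, WebVisits}.
Backdoor paths from CouponUse to BrandLoyalty:
  P1: CouponUse <- PriorPurchase -> BrandLoyalty
  P2: CouponUse <- PriorPurchase -> Conversion <- BrandLoyalty
The empty set is not sufficient: P1 (CouponUse <- PriorPurchase -> BrandLoyalty) has no collider blocking it and no conditioned non-collider, so it is open.
Try {PriorPurchase}:
  P1: blocked at fork node PriorPurchase ∈ conditioning set.
  P2: blocked at fork node PriorPurchase ∈ conditioning set.
{PriorPurchase} contains no descendant of CouponUse and blocks every backdoor path.
No other singleton works — e.g. {WebVisits} leaves P1 open — so {PriorPurchase} is the unique smallest valid adjustment set.

{PriorPurchase}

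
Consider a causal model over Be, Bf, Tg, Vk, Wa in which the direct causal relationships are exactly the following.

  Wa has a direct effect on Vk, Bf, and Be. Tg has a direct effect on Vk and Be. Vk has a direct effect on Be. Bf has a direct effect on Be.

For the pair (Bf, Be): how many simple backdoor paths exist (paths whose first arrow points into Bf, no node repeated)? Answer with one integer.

A backdoor path from Bf to Be is any simple undirected path whose first edge points into Bf (i.e. leaves Bf via a parent).
Parents of Bf: {Wa}.
Enumerating:
  P1: Bf <- Wa -> Vk <- Tg -> Be
  P2: Bf <- Wa -> Vk -> Be
  P3: Bf <- Wa -> Be
That exhausts the simple backdoor paths. Count: 3.

3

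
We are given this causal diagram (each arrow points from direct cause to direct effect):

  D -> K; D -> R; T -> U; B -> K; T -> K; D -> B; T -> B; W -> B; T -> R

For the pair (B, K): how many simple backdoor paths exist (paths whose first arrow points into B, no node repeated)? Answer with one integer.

4

A backdoor path from B to K is any simple undirected path whose first edge points into B (i.e. leaves B via a parent).
Parents of B: {D, T, W}.
Enumerating:
  P1: B <- D -> R <- T -> K
  P2: B <- D -> K
  P3: B <- T -> R <- D -> K
  P4: B <- T -> K
That exhausts the simple backdoor paths. Count: 4.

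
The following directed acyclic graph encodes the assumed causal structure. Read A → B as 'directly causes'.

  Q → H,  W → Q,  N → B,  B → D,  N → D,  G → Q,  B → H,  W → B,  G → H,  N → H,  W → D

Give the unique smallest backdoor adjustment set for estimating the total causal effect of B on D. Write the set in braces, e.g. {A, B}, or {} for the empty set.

Variables eligible for adjustment (non-descendants of B, excluding B and D): {G, N, Q, W}.
Backdoor paths from B to D:
  P1: B <- N -> H <- G -> Q <- W -> D
  P2: B <- N -> H <- Q <- W -> D
  P3: B <- N -> D
  P4: B <- W -> Q <- G -> H <- N -> D
  P5: B <- W -> Q -> H <- N -> D
  P6: B <- W -> D
The empty set is not sufficient: P3 (B <- N -> D) has no collider blocking it and no conditioned non-collider, so it is open.
Try {N, W}:
  P1: blocked at fork node N ∈ conditioning set.
  P2: blocked at fork node N ∈ conditioning set.
  P3: blocked at fork node N ∈ conditioning set.
  P4: blocked at fork node W ∈ conditioning set.
  P5: blocked at fork node W ∈ conditioning set.
  P6: blocked at fork node W ∈ conditioning set.
{N, W} contains no descendant of B and blocks every backdoor path.
Every element of {N, W} is needed (dropping N leaves P3 open; dropping W leaves P6 open), so no proper subset is valid.
Among all size-2 subsets of the eligible variables, only {N, W} blocks every backdoor path, so it is the unique smallest valid adjustment set.

{N, W}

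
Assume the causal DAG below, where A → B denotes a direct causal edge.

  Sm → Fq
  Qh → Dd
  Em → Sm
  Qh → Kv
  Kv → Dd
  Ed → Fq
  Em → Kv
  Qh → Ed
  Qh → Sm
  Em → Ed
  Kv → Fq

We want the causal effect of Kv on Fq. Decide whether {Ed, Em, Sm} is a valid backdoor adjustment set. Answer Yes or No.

Backdoor paths from Kv to Fq (paths whose first edge points into Kv):
  P1: Kv <- Em -> Ed <- Qh -> Sm -> Fq
  P2: Kv <- Em -> Ed -> Fq
  P3: Kv <- Em -> Sm <- Qh -> Ed -> Fq
  P4: Kv <- Em -> Sm -> Fq
  P5: Kv <- Qh -> Ed <- Em -> Sm -> Fq
  P6: Kv <- Qh -> Ed -> Fq
  P7: Kv <- Qh -> Sm <- Em -> Ed -> Fq
  P8: Kv <- Qh -> Sm -> Fq
Condition 1 (no descendant of Kv in the set): holds — descendants of Kv are {Dd, Fq}; none are in {Ed, Em, Sm}.
Condition 2 (every backdoor path blocked by {Ed, Em, Sm}):
  P1: blocked at fork node Em ∈ conditioning set.
  P2: blocked at fork node Em ∈ conditioning set.
  P3: blocked at fork node Em ∈ conditioning set.
  P4: blocked at fork node Em ∈ conditioning set.
  P5: blocked at fork node Em ∈ conditioning set.
  P6: blocked at chain node Ed ∈ conditioning set.
  P7: blocked at fork node Em ∈ conditioning set.
  P8: blocked at chain node Sm ∈ conditioning set.
{Ed, Em, Sm} satisfies the backdoor criterion.

Yes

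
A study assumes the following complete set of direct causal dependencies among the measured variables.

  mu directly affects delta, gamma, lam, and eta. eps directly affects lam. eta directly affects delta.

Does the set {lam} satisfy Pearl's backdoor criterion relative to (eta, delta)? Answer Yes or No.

No

Backdoor paths from eta to delta (paths whose first edge points into eta):
  P1: eta <- mu -> delta
Condition 1 (no descendant of eta in the set): holds — descendants of eta are {delta}; none are in {lam}.
Condition 2 (every backdoor path blocked by {lam}):
  P1: open — no interior node is in the conditioning set.
{lam} does not satisfy the backdoor criterion.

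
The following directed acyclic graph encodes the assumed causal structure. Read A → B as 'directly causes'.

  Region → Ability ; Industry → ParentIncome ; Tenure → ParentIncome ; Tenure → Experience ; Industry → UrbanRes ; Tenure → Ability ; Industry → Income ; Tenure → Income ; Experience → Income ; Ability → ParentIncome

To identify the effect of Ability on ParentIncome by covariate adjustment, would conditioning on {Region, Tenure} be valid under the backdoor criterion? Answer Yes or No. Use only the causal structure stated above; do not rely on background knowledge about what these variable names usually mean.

Yes

Backdoor paths from Ability to ParentIncome (paths whose first edge points into Ability):
  P1: Ability <- Tenure -> ParentIncome
  P2: Ability <- Tenure -> Experience -> Income <- Industry -> ParentIncome
  P3: Ability <- Tenure -> Income <- Industry -> ParentIncome
Condition 1 (no descendant of Ability in the set): holds — descendants of Ability are {ParentIncome}; none are in {Region, Tenure}.
Condition 2 (every backdoor path blocked by {Region, Tenure}):
  P1: blocked at fork node Tenure ∈ conditioning set.
  P2: blocked at fork node Tenure ∈ conditioning set.
  P3: blocked at fork node Tenure ∈ conditioning set.
{Region, Tenure} satisfies the backdoor criterion.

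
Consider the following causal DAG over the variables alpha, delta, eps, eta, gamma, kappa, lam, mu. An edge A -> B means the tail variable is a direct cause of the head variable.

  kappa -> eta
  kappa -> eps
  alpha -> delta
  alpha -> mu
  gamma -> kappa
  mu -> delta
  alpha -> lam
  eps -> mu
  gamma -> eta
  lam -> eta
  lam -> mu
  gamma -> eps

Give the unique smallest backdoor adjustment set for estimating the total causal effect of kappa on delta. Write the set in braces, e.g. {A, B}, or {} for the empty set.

{gamma}

Variables eligible for adjustment (non-descendants of kappa, excluding kappa and delta): {alpha, gamma, lam}.
Backdoor paths from kappa to delta:
  P1: kappa <- gamma -> eps -> mu <- alpha -> delta
  P2: kappa <- gamma -> eps -> mu <- lam <- alpha -> delta
  P3: kappa <- gamma -> eps -> mu -> delta
  P4: kappa <- gamma -> eta <- lam <- alpha -> mu -> delta
  P5: kappa <- gamma -> eta <- lam <- alpha -> delta
  P6: kappa <- gamma -> eta <- lam -> mu <- alpha -> delta
  P7: kappa <- gamma -> eta <- lam -> mu -> delta
The empty set is not sufficient: P3 (kappa <- gamma -> eps -> mu -> delta) has no collider blocking it and no conditioned non-collider, so it is open.
Try {gamma}:
  P1: blocked at fork node gamma ∈ conditioning set.
  P2: blocked at fork node gamma ∈ conditioning set.
  P3: blocked at fork node gamma ∈ conditioning set.
  P4: blocked at fork node gamma ∈ conditioning set.
  P5: blocked at fork node gamma ∈ conditioning set.
  P6: blocked at fork node gamma ∈ conditioning set.
  P7: blocked at fork node gamma ∈ conditioning set.
{gamma} contains no descendant of kappa and blocks every backdoor path.
No other singleton works — e.g. {alpha} leaves P3 open — so {gamma} is the unique smallest valid adjustment set.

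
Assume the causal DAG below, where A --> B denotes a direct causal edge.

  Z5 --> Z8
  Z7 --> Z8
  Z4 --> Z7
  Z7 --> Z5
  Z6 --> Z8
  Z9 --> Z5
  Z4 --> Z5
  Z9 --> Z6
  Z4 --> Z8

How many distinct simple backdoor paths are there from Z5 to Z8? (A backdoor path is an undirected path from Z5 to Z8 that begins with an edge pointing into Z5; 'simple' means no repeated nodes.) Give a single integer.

A backdoor path from Z5 to Z8 is any simple undirected path whose first edge points into Z5 (i.e. leaves Z5 via a parent).
Parents of Z5: {Z4, Z7, Z9}.
Enumerating:
  P1: Z5 <- Z4 -> Z7 -> Z8
  P2: Z5 <- Z4 -> Z8
  P3: Z5 <- Z7 <- Z4 -> Z8
  P4: Z5 <- Z7 -> Z8
  P5: Z5 <- Z9 -> Z6 -> Z8
That exhausts the simple backdoor paths. Count: 5.

5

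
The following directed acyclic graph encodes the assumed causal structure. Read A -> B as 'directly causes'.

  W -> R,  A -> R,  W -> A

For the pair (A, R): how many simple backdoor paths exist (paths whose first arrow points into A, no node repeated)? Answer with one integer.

A backdoor path from A to R is any simple undirected path whose first edge points into A (i.e. leaves A via a parent).
Parents of A: {W}.
Enumerating:
  P1: A <- W -> R
That exhausts the simple backdoor paths. Count: 1.

1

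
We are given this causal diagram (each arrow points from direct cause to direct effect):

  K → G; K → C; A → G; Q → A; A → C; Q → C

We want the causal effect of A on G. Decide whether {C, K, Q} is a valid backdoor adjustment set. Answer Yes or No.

Backdoor paths from A to G (paths whose first edge points into A):
  P1: A <- Q -> C <- K -> G
Condition 1 (no descendant of A in the set): FAILS — C is a descendant of A.
Condition 2 (every backdoor path blocked by {C, K, Q}):
  P1: blocked at fork node Q ∈ conditioning set.
{C, K, Q} does not satisfy the backdoor criterion.

No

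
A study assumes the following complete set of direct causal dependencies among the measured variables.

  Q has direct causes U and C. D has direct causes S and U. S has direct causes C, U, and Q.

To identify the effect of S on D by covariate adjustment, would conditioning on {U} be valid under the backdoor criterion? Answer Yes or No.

Backdoor paths from S to D (paths whose first edge points into S):
  P1: S <- U -> D
  P2: S <- C -> Q <- U -> D
  P3: S <- Q <- U -> D
Condition 1 (no descendant of S in the set): holds — descendants of S are {D}; none are in {U}.
Condition 2 (every backdoor path blocked by {U}):
  P1: blocked at fork node U ∈ conditioning set.
  P2: blocked at collider Q (neither it nor any descendant is in the conditioning set).
  P3: blocked at fork node U ∈ conditioning set.
{U} satisfies the backdoor criterion.

Yes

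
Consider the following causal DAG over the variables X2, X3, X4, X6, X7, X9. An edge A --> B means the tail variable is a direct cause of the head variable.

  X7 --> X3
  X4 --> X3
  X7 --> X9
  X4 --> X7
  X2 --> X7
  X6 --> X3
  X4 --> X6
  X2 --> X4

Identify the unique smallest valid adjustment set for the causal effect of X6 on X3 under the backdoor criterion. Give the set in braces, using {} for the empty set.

Variables eligible for adjustment (non-descendants of X6, excluding X6 and X3): {X2, X4, X7, X9}.
Backdoor paths from X6 to X3:
  P1: X6 <- X4 <- X2 -> X7 -> X3
  P2: X6 <- X4 -> X7 -> X3
  P3: X6 <- X4 -> X3
The empty set is not sufficient: P1 (X6 <- X4 <- X2 -> X7 -> X3) has no collider blocking it and no conditioned non-collider, so it is open.
Try {X4}:
  P1: blocked at chain node X4 ∈ conditioning set.
  P2: blocked at fork node X4 ∈ conditioning set.
  P3: blocked at fork node X4 ∈ conditioning set.
{X4} contains no descendant of X6 and blocks every backdoor path.
No other singleton works — e.g. {X2} leaves P2 open — so {X4} is the unique smallest valid adjustment set.

{X4}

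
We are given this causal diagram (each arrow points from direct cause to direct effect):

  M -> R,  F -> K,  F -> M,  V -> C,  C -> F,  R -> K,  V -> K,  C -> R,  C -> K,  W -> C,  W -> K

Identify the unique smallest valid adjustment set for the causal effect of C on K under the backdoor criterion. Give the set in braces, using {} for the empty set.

Variables eligible for adjustment (non-descendants of C, excluding C and K): {V, W}.
Backdoor paths from C to K:
  P1: C <- W -> K
  P2: C <- V -> K
The empty set is not sufficient: P1 (C <- W -> K) has no collider blocking it and no conditioned non-collider, so it is open.
Try {V, W}:
  P1: blocked at fork node W ∈ conditioning set.
  P2: blocked at fork node V ∈ conditioning set.
{V, W} contains no descendant of C and blocks every backdoor path.
Every element of {V, W} is needed (dropping V leaves P2 open; dropping W leaves P1 open), so no proper subset is valid.
Among all size-2 subsets of the eligible variables, only {V, W} blocks every backdoor path, so it is the unique smallest valid adjustment set.

{V, W}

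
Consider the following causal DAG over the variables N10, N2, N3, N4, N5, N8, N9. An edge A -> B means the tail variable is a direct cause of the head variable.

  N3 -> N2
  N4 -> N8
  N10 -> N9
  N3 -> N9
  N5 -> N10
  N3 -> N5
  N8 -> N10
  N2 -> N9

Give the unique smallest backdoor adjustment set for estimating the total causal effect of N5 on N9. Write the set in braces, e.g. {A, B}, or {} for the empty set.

{N3}

Variables eligible for adjustment (non-descendants of N5, excluding N5 and N9): {N2, N3, N4, N8}.
Backdoor paths from N5 to N9:
  P1: N5 <- N3 -> N2 -> N9
  P2: N5 <- N3 -> N9
The empty set is not sufficient: P1 (N5 <- N3 -> N2 -> N9) has no collider blocking it and no conditioned non-collider, so it is open.
Try {N3}:
  P1: blocked at fork node N3 ∈ conditioning set.
  P2: blocked at fork node N3 ∈ conditioning set.
{N3} contains no descendant of N5 and blocks every backdoor path.
No other singleton works — e.g. {N4} leaves P1 open — so {N3} is the unique smallest valid adjustment set.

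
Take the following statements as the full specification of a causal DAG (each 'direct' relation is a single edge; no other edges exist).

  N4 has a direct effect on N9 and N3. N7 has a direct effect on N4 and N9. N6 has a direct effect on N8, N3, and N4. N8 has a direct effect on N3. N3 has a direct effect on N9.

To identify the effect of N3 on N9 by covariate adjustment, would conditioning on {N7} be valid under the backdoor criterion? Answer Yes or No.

No

Backdoor paths from N3 to N9 (paths whose first edge points into N3):
  P1: N3 <- N6 -> N4 <- N7 -> N9
  P2: N3 <- N6 -> N4 -> N9
  P3: N3 <- N8 <- N6 -> N4 <- N7 -> N9
  P4: N3 <- N8 <- N6 -> N4 -> N9
  P5: N3 <- N4 <- N7 -> N9
  P6: N3 <- N4 -> N9
Condition 1 (no descendant of N3 in the set): holds — descendants of N3 are {N9}; none are in {N7}.
Condition 2 (every backdoor path blocked by {N7}):
  P1: blocked at collider N4 (neither it nor any descendant is in the conditioning set).
  P2: open — no interior node is in the conditioning set.
  P3: blocked at collider N4 (neither it nor any descendant is in the conditioning set).
  P4: open — no interior node is in the conditioning set.
  P5: blocked at fork node N7 ∈ conditioning set.
  P6: open — no interior node is in the conditioning set.
{N7} does not satisfy the backdoor criterion.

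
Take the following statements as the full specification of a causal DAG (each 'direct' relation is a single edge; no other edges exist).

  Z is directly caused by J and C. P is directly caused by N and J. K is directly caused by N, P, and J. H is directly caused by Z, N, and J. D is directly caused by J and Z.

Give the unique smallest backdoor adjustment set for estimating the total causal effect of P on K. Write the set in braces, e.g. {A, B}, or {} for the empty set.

{J, N}

Variables eligible for adjustment (non-descendants of P, excluding P and K): {C, D, H, J, N, Z}.
Backdoor paths from P to K:
  P1: P <- N -> K
  P2: P <- N -> H <- J -> K
  P3: P <- N -> H <- Z <- J -> K
  P4: P <- N -> H <- Z -> D <- J -> K
  P5: P <- J -> K
  P6: P <- J -> Z -> H <- N -> K
  P7: P <- J -> D <- Z -> H <- N -> K
  P8: P <- J -> H <- N -> K
The empty set is not sufficient: P1 (P <- N -> K) has no collider blocking it and no conditioned non-collider, so it is open.
Try {J, N}:
  P1: blocked at fork node N ∈ conditioning set.
  P2: blocked at fork node N ∈ conditioning set.
  P3: blocked at fork node N ∈ conditioning set.
  P4: blocked at fork node N ∈ conditioning set.
  P5: blocked at fork node J ∈ conditioning set.
  P6: blocked at fork node J ∈ conditioning set.
  P7: blocked at fork node J ∈ conditioning set.
  P8: blocked at fork node J ∈ conditioning set.
{J, N} contains no descendant of P and blocks every backdoor path.
Every element of {J, N} is needed (dropping J leaves P5 open; dropping N leaves P1 open), so no proper subset is valid.
Among all size-2 subsets of the eligible variables, only {J, N} blocks every backdoor path, so it is the unique smallest valid adjustment set.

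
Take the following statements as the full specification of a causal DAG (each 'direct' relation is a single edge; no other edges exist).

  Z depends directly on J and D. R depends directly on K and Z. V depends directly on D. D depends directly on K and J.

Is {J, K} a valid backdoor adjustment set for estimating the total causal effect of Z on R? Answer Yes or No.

Yes

Backdoor paths from Z to R (paths whose first edge points into Z):
  P1: Z <- J -> D <- K -> R
  P2: Z <- D <- K -> R
Condition 1 (no descendant of Z in the set): holds — descendants of Z are {R}; none are in {J, K}.
Condition 2 (every backdoor path blocked by {J, K}):
  P1: blocked at fork node J ∈ conditioning set.
  P2: blocked at fork node K ∈ conditioning set.
{J, K} satisfies the backdoor criterion.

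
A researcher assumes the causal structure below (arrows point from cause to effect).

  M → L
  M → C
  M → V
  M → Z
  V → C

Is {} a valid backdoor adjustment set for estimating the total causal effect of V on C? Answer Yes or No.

No

Backdoor paths from V to C (paths whose first edge points into V):
  P1: V <- M -> C
Condition 1 (no descendant of V in the set): holds — descendants of V are {C}; none are in {}.
Condition 2 (every backdoor path blocked by {}):
  P1: open — no interior node is in the conditioning set.
{} does not satisfy the backdoor criterion.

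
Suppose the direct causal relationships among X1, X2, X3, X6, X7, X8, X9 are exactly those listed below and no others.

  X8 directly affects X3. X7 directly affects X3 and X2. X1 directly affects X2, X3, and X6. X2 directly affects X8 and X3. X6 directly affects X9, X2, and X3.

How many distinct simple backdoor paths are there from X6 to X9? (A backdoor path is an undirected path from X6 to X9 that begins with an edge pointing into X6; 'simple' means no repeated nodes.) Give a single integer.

A backdoor path from X6 to X9 is any simple undirected path whose first edge points into X6 (i.e. leaves X6 via a parent).
Parents of X6: {X1}.
No simple path from any parent of X6 reaches X9 without revisiting X6, so there are no backdoor paths.

0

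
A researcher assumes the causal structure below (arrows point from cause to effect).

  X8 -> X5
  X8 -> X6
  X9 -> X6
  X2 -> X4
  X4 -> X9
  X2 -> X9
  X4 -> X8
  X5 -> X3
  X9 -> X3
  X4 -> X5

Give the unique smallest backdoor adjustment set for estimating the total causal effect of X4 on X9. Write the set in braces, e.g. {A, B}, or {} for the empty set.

Variables eligible for adjustment (non-descendants of X4, excluding X4 and X9): {X2}.
Backdoor paths from X4 to X9:
  P1: X4 <- X2 -> X9
The empty set is not sufficient: P1 (X4 <- X2 -> X9) has no collider blocking it and no conditioned non-collider, so it is open.
Try {X2}:
  P1: blocked at fork node X2 ∈ conditioning set.
{X2} contains no descendant of X4 and blocks every backdoor path.
{X2} is the unique smallest valid adjustment set.

{X2}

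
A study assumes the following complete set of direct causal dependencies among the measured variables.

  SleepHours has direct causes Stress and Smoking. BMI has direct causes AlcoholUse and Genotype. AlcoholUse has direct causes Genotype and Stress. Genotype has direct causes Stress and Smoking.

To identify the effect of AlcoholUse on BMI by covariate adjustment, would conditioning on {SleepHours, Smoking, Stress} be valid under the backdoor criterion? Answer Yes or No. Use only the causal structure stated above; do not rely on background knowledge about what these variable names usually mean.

Backdoor paths from AlcoholUse to BMI (paths whose first edge points into AlcoholUse):
  P1: AlcoholUse <- Stress -> Genotype -> BMI
  P2: AlcoholUse <- Stress -> SleepHours <- Smoking -> Genotype -> BMI
  P3: AlcoholUse <- Genotype -> BMI
Condition 1 (no descendant of AlcoholUse in the set): holds — descendants of AlcoholUse are {BMI}; none are in {SleepHours, Smoking, Stress}.
Condition 2 (every backdoor path blocked by {SleepHours, Smoking, Stress}):
  P1: blocked at fork node Stress ∈ conditioning set.
  P2: blocked at fork node Stress ∈ conditioning set.
  P3: open — no interior node is in the conditioning set.
{SleepHours, Smoking, Stress} does not satisfy the backdoor criterion.

No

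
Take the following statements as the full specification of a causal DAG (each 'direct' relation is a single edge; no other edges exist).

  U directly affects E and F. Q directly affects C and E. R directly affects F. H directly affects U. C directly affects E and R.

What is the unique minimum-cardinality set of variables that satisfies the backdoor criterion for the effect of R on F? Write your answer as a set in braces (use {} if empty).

Variables eligible for adjustment (non-descendants of R, excluding R and F): {C, E, H, Q, U}.
Backdoor paths from R to F:
  P1: R <- C <- Q -> E <- U -> F
  P2: R <- C -> E <- U -> F
Each backdoor path contains an unconditioned collider, so every path is already blocked with the empty conditioning set:
  P1: blocked at collider E (neither it nor any descendant is in the conditioning set).
  P2: blocked at collider E (neither it nor any descendant is in the conditioning set).
The empty set is therefore the unique smallest valid set.

{}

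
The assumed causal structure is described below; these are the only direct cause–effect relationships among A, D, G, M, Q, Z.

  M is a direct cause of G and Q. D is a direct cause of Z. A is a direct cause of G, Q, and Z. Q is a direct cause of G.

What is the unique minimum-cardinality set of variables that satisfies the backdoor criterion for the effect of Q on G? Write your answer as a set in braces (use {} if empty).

{A, M}

Variables eligible for adjustment (non-descendants of Q, excluding Q and G): {A, D, M, Z}.
Backdoor paths from Q to G:
  P1: Q <- A -> G
  P2: Q <- M -> G
The empty set is not sufficient: P1 (Q <- A -> G) has no collider blocking it and no conditioned non-collider, so it is open.
Try {A, M}:
  P1: blocked at fork node A ∈ conditioning set.
  P2: blocked at fork node M ∈ conditioning set.
{A, M} contains no descendant of Q and blocks every backdoor path.
Every element of {A, M} is needed (dropping A leaves P1 open; dropping M leaves P2 open), so no proper subset is valid.
Among all size-2 subsets of the eligible variables, only {A, M} blocks every backdoor path, so it is the unique smallest valid adjustment set.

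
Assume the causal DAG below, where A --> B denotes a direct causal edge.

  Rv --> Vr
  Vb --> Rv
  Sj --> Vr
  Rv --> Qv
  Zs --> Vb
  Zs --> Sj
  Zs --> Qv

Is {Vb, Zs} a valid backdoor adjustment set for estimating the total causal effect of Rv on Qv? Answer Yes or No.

Yes

Backdoor paths from Rv to Qv (paths whose first edge points into Rv):
  P1: Rv <- Vb <- Zs -> Qv
Condition 1 (no descendant of Rv in the set): holds — descendants of Rv are {Qv, Vr}; none are in {Vb, Zs}.
Condition 2 (every backdoor path blocked by {Vb, Zs}):
  P1: blocked at chain node Vb ∈ conditioning set.
{Vb, Zs} satisfies the backdoor criterion.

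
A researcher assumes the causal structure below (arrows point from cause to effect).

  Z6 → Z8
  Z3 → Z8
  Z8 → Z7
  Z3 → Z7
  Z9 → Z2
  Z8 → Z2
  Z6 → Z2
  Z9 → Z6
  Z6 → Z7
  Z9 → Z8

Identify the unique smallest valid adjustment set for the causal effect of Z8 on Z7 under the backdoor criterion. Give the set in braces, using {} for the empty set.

Variables eligible for adjustment (non-descendants of Z8, excluding Z8 and Z7): {Z3, Z6, Z9}.
Backdoor paths from Z8 to Z7:
  P1: Z8 <- Z3 -> Z7
  P2: Z8 <- Z9 -> Z6 -> Z7
  P3: Z8 <- Z9 -> Z2 <- Z6 -> Z7
  P4: Z8 <- Z6 -> Z7
The empty set is not sufficient: P1 (Z8 <- Z3 -> Z7) has no collider blocking it and no conditioned non-collider, so it is open.
Try {Z3, Z6}:
  P1: blocked at fork node Z3 ∈ conditioning set.
  P2: blocked at chain node Z6 ∈ conditioning set.
  P3: blocked at collider Z2 (neither it nor any descendant is in the conditioning set).
  P4: blocked at fork node Z6 ∈ conditioning set.
{Z3, Z6} contains no descendant of Z8 and blocks every backdoor path.
Every element of {Z3, Z6} is needed (dropping Z3 leaves P1 open; dropping Z6 leaves P2 open), so no proper subset is valid.
Among all size-2 subsets of the eligible variables, only {Z3, Z6} blocks every backdoor path, so it is the unique smallest valid adjustment set.

{Z3, Z6}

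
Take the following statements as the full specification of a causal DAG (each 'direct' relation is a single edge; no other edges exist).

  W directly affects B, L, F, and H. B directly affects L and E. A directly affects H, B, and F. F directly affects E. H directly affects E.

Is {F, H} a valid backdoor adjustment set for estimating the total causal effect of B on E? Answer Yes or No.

Yes

Backdoor paths from B to E (paths whose first edge points into B):
  P1: B <- W -> H <- A -> F -> E
  P2: B <- W -> H -> E
  P3: B <- W -> F <- A -> H -> E
  P4: B <- W -> F -> E
  P5: B <- A -> H <- W -> F -> E
  P6: B <- A -> H -> E
  P7: B <- A -> F <- W -> H -> E
  P8: B <- A -> F -> E
Condition 1 (no descendant of B in the set): holds — descendants of B are {E, L}; none are in {F, H}.
Condition 2 (every backdoor path blocked by {F, H}):
  P1: blocked at chain node F ∈ conditioning set.
  P2: blocked at chain node H ∈ conditioning set.
  P3: blocked at chain node H ∈ conditioning set.
  P4: blocked at chain node F ∈ conditioning set.
  P5: blocked at chain node F ∈ conditioning set.
  P6: blocked at chain node H ∈ conditioning set.
  P7: blocked at chain node H ∈ conditioning set.
  P8: blocked at chain node F ∈ conditioning set.
{F, H} satisfies the backdoor criterion.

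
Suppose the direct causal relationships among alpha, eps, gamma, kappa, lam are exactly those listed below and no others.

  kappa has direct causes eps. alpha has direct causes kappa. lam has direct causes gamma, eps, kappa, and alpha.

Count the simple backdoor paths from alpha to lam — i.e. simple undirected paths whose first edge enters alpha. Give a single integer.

A backdoor path from alpha to lam is any simple undirected path whose first edge points into alpha (i.e. leaves alpha via a parent).
Parents of alpha: {kappa}.
Enumerating:
  P1: alpha <- kappa <- eps -> lam
  P2: alpha <- kappa -> lam
That exhausts the simple backdoor paths. Count: 2.

2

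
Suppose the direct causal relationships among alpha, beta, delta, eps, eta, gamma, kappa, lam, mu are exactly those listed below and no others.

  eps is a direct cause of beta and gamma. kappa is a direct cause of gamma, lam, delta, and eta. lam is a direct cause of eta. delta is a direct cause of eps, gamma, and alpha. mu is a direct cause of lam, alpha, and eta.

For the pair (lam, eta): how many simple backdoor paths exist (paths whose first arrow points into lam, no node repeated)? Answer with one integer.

8

A backdoor path from lam to eta is any simple undirected path whose first edge points into lam (i.e. leaves lam via a parent).
Parents of lam: {kappa, mu}.
Enumerating:
  P1: lam <- kappa -> delta -> alpha <- mu -> eta
  P2: lam <- kappa -> gamma <- delta -> alpha <- mu -> eta
  P3: lam <- kappa -> gamma <- eps <- delta -> alpha <- mu -> eta
  P4: lam <- kappa -> eta
  P5: lam <- mu -> eta
  P6: lam <- mu -> alpha <- delta <- kappa -> eta
  P7: lam <- mu -> alpha <- delta -> eps -> gamma <- kappa -> eta
  P8: lam <- mu -> alpha <- delta -> gamma <- kappa -> eta
That exhausts the simple backdoor paths. Count: 8.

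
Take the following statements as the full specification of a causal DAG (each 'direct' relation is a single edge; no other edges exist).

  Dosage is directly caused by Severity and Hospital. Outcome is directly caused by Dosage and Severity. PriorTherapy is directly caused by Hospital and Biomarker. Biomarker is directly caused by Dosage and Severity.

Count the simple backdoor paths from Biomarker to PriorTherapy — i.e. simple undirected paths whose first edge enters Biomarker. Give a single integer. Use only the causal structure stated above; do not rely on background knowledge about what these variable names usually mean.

3

A backdoor path from Biomarker to PriorTherapy is any simple undirected path whose first edge points into Biomarker (i.e. leaves Biomarker via a parent).
Parents of Biomarker: {Dosage, Severity}.
Enumerating:
  P1: Biomarker <- Severity -> Dosage <- Hospital -> PriorTherapy
  P2: Biomarker <- Severity -> Outcome <- Dosage <- Hospital -> PriorTherapy
  P3: Biomarker <- Dosage <- Hospital -> PriorTherapy
That exhausts the simple backdoor paths. Count: 3.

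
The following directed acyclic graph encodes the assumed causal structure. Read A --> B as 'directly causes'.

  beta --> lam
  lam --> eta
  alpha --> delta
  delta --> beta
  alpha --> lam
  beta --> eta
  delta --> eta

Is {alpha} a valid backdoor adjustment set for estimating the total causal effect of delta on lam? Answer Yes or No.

Backdoor paths from delta to lam (paths whose first edge points into delta):
  P1: delta <- alpha -> lam
Condition 1 (no descendant of delta in the set): holds — descendants of delta are {beta, eta, lam}; none are in {alpha}.
Condition 2 (every backdoor path blocked by {alpha}):
  P1: blocked at fork node alpha ∈ conditioning set.
{alpha} satisfies the backdoor criterion.

Yes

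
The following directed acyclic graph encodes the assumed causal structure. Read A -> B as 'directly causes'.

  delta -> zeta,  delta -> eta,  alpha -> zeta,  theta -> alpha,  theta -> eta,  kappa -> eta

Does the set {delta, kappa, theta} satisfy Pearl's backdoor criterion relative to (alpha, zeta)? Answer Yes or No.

Yes

Backdoor paths from alpha to zeta (paths whose first edge points into alpha):
  P1: alpha <- theta -> eta <- delta -> zeta
Condition 1 (no descendant of alpha in the set): holds — descendants of alpha are {zeta}; none are in {delta, kappa, theta}.
Condition 2 (every backdoor path blocked by {delta, kappa, theta}):
  P1: blocked at fork node theta ∈ conditioning set.
{delta, kappa, theta} satisfies the backdoor criterion.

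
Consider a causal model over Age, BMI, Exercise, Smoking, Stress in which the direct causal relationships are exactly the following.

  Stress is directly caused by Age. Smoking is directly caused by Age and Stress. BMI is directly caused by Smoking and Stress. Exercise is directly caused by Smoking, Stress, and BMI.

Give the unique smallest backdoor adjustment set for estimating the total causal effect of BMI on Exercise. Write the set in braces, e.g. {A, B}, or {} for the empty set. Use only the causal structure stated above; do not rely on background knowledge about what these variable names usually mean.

{Smoking, Stress}

Variables eligible for adjustment (non-descendants of BMI, excluding BMI and Exercise): {Age, Smoking, Stress}.
Backdoor paths from BMI to Exercise:
  P1: BMI <- Stress <- Age -> Smoking -> Exercise
  P2: BMI <- Stress -> Smoking -> Exercise
  P3: BMI <- Stress -> Exercise
  P4: BMI <- Smoking <- Age -> Stress -> Exercise
  P5: BMI <- Smoking <- Stress -> Exercise
  P6: BMI <- Smoking -> Exercise
The empty set is not sufficient: P1 (BMI <- Stress <- Age -> Smoking -> Exercise) has no collider blocking it and no conditioned non-collider, so it is open.
Try {Smoking, Stress}:
  P1: blocked at chain node Stress ∈ conditioning set.
  P2: blocked at fork node Stress ∈ conditioning set.
  P3: blocked at fork node Stress ∈ conditioning set.
  P4: blocked at chain node Smoking ∈ conditioning set.
  P5: blocked at chain node Smoking ∈ conditioning set.
  P6: blocked at fork node Smoking ∈ conditioning set.
{Smoking, Stress} contains no descendant of BMI and blocks every backdoor path.
Every element of {Smoking, Stress} is needed (dropping Smoking leaves P6 open; dropping Stress leaves P3 open), so no proper subset is valid.
Among all size-2 subsets of the eligible variables, only {Smoking, Stress} blocks every backdoor path, so it is the unique smallest valid adjustment set.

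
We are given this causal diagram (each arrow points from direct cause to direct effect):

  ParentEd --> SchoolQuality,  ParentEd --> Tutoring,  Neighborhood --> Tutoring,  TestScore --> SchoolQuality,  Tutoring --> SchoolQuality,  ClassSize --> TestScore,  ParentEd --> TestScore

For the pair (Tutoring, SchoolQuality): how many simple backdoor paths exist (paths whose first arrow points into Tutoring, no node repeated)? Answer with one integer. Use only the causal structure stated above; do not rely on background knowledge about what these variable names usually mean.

2

A backdoor path from Tutoring to SchoolQuality is any simple undirected path whose first edge points into Tutoring (i.e. leaves Tutoring via a parent).
Parents of Tutoring: {Neighborhood, ParentEd}.
Enumerating:
  P1: Tutoring <- ParentEd -> TestScore -> SchoolQuality
  P2: Tutoring <- ParentEd -> SchoolQuality
That exhausts the simple backdoor paths. Count: 2.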